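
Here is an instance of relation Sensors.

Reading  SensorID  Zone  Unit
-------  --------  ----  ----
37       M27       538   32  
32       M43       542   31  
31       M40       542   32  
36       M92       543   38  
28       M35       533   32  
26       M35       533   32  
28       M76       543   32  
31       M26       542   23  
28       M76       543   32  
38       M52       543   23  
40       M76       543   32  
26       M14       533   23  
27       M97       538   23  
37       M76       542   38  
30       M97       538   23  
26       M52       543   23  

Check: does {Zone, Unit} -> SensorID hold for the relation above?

Yes

(Zone=538, Unit=32): 1 row → SensorID = M27 ✓
(Zone=542, Unit=31): 1 row → SensorID = M43 ✓
(Zone=542, Unit=32): 1 row → SensorID = M40 ✓
(Zone=543, Unit=38): 1 row → SensorID = M92 ✓
(Zone=533, Unit=32): 2 rows → SensorID = M35, M35 ✓
(Zone=543, Unit=32): 3 rows → SensorID = M76, M76, M76 ✓
(Zone=542, Unit=23): 1 row → SensorID = M26 ✓
(Zone=543, Unit=23): 2 rows → SensorID = M52, M52 ✓
(Zone=533, Unit=23): 1 row → SensorID = M14 ✓
(Zone=538, Unit=23): 2 rows → SensorID = M97, M97 ✓
(Zone=542, Unit=38): 1 row → SensorID = M76 ✓
Every {Zone, Unit} value is associated with a single SensorID value, so {Zone, Unit} -> SensorID holds.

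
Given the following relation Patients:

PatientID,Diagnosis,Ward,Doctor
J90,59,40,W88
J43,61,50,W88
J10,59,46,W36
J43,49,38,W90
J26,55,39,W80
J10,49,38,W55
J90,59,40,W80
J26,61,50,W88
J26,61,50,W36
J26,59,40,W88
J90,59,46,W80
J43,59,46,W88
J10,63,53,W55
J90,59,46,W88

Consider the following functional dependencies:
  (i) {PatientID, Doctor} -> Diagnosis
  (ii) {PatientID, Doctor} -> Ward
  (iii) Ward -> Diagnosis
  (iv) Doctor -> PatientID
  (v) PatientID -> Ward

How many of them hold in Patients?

(i) {PatientID, Doctor} -> Diagnosis: (PatientID=J43, Doctor=W88): 2 rows → Diagnosis takes values {61, 59} — violation; (PatientID=J10, Doctor=W55): 2 rows → Diagnosis takes values {49, 63} — violation; (PatientID=J26, Doctor=W88): 2 rows → Diagnosis takes values {61, 59} — violation — fails.
(ii) {PatientID, Doctor} -> Ward: (PatientID=J90, Doctor=W88): 2 rows → Ward takes values {40, 46} — violation; (PatientID=J43, Doctor=W88): 2 rows → Ward takes values {50, 46} — violation; (PatientID=J10, Doctor=W55): 2 rows → Ward takes values {38, 53} — violation; (PatientID=J90, Doctor=W80): 2 rows → Ward takes values {40, 46} — violation; (PatientID=J26, Doctor=W88): 2 rows → Ward takes values {50, 40} — violation — fails.
(iii) Ward -> Diagnosis: every LHS value maps to a single RHS value — holds.
(iv) Doctor -> PatientID: Doctor=W88: 6 rows → PatientID takes values {J90, J43, J26} — violation; Doctor=W36: 2 rows → PatientID takes values {J10, J26} — violation; Doctor=W80: 3 rows → PatientID takes values {J26, J90} — violation — fails.
(v) PatientID -> Ward: PatientID=J90: 4 rows → Ward takes values {40, 46} — violation; PatientID=J43: 3 rows → Ward takes values {50, 38, 46} — violation; PatientID=J10: 3 rows → Ward takes values {46, 38, 53} — violation; PatientID=J26: 4 rows → Ward takes values {39, 50, 40} — violation — fails.
1 of the 5 dependencies holds.

1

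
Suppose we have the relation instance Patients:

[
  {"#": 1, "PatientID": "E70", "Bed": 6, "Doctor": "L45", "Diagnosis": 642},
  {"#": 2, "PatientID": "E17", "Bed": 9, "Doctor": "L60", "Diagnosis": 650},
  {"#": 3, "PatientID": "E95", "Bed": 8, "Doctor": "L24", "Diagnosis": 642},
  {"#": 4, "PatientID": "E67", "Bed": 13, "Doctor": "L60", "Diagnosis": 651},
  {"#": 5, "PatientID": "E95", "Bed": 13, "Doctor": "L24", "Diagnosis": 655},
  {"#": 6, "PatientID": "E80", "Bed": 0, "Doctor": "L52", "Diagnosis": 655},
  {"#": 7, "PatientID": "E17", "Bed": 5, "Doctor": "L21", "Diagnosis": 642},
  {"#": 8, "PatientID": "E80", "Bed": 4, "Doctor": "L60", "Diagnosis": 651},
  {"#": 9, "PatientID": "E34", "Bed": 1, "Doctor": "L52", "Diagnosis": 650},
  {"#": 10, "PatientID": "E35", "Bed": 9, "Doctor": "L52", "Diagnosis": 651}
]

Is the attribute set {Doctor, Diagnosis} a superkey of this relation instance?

No

Rows 4 and 8 have the same {Doctor, Diagnosis} value (Doctor=L60, Diagnosis=651) but are distinct tuples, so {Doctor, Diagnosis} does not determine every attribute — not a superkey.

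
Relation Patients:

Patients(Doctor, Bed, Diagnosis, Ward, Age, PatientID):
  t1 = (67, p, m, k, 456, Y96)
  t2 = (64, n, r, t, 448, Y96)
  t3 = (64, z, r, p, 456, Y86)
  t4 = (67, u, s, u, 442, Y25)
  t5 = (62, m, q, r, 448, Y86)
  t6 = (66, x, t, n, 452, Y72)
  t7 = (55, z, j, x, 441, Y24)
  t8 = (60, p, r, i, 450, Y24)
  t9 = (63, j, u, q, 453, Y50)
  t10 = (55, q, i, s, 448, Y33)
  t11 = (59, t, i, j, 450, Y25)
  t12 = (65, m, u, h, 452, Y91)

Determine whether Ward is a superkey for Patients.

All 12 rows have distinct Ward values, so Ward → (all attributes) holds and Ward is a superkey.

Yes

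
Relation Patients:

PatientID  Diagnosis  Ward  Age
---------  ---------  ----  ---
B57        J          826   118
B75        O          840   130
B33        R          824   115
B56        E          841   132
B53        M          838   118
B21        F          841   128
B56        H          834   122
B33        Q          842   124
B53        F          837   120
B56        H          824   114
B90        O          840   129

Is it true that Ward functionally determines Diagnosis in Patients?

Ward=826: 1 row → Diagnosis = J ✓
Ward=840: 2 rows → Diagnosis = O, O ✓
Ward=824: 2 rows → Diagnosis takes values {R, H} — violation
Ward=841: 2 rows → Diagnosis takes values {E, F} — violation
Ward=838: 1 row → Diagnosis = M ✓
Ward=834: 1 row → Diagnosis = H ✓
Ward=842: 1 row → Diagnosis = Q ✓
Ward=837: 1 row → Diagnosis = F ✓
Two rows agree on Ward but differ on Diagnosis, so Ward -> Diagnosis does not hold.

No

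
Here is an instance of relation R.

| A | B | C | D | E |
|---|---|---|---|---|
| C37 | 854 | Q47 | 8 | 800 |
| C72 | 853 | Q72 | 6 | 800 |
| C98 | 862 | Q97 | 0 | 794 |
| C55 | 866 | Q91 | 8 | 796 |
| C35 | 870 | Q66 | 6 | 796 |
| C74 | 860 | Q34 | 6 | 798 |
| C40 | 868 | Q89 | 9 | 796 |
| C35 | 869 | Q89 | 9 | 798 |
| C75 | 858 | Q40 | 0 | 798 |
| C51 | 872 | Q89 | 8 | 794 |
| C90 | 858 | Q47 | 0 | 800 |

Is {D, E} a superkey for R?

All 11 rows have distinct {D, E} values, so {D, E} → (all attributes) holds and {D, E} is a superkey.

Yes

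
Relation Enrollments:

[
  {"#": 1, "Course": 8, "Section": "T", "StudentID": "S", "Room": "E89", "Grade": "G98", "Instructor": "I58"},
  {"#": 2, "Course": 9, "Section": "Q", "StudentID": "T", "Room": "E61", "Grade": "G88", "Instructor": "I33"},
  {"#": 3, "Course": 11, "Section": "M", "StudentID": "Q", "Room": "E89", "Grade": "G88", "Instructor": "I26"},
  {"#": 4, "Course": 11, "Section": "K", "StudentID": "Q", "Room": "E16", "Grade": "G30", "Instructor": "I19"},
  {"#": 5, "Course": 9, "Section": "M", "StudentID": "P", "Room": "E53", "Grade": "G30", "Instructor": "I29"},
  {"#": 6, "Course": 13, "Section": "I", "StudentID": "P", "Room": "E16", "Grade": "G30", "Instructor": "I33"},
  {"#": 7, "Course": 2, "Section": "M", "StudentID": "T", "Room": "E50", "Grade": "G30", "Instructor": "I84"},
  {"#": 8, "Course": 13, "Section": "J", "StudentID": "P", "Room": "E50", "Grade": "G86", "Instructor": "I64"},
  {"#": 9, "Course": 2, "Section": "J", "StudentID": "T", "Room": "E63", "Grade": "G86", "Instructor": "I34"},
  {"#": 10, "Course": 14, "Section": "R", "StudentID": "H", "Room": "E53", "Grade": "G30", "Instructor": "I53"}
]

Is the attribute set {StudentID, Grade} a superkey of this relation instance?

Rows 5 and 6 have the same {StudentID, Grade} value (StudentID=P, Grade=G30) but are distinct tuples, so {StudentID, Grade} does not determine every attribute — not a superkey.

No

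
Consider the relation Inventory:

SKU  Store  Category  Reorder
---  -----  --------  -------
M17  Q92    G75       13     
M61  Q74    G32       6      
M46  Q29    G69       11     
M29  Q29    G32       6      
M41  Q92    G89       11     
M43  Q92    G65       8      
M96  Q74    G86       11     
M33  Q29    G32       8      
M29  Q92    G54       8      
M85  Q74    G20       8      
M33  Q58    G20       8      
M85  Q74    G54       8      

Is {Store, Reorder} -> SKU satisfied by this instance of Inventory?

No

(Store=Q92, Reorder=13): 1 row → SKU = M17 ✓
(Store=Q74, Reorder=6): 1 row → SKU = M61 ✓
(Store=Q29, Reorder=11): 1 row → SKU = M46 ✓
(Store=Q29, Reorder=6): 1 row → SKU = M29 ✓
(Store=Q92, Reorder=11): 1 row → SKU = M41 ✓
(Store=Q92, Reorder=8): 2 rows → SKU takes values {M43, M29} — violation
(Store=Q74, Reorder=11): 1 row → SKU = M96 ✓
(Store=Q29, Reorder=8): 1 row → SKU = M33 ✓
(Store=Q74, Reorder=8): 2 rows → SKU = M85, M85 ✓
(Store=Q58, Reorder=8): 1 row → SKU = M33 ✓
Two rows agree on {Store, Reorder} but differ on SKU, so {Store, Reorder} -> SKU does not hold.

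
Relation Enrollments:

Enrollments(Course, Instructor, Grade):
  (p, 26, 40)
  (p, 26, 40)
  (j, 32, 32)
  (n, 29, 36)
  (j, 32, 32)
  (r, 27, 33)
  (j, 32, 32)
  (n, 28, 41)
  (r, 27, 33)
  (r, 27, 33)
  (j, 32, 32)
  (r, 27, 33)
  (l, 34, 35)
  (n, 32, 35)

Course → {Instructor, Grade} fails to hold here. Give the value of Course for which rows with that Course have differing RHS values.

n

Course=p: 2 rows → {Instructor,Grade} = (26, 40), (26, 40) ✓
Course=j: 4 rows → {Instructor,Grade} = (32, 32), (32, 32), (32, 32), (32, 32) ✓
Course=n: 3 rows → {Instructor,Grade} takes values {(29, 36), (28, 41), (32, 35)} — violation
Course=r: 4 rows → {Instructor,Grade} = (27, 33), (27, 33), (27, 33), (27, 33) ✓
Course=l: 1 row → {Instructor,Grade} = (34, 35) ✓
The only Course value with inconsistent RHS is Course=n.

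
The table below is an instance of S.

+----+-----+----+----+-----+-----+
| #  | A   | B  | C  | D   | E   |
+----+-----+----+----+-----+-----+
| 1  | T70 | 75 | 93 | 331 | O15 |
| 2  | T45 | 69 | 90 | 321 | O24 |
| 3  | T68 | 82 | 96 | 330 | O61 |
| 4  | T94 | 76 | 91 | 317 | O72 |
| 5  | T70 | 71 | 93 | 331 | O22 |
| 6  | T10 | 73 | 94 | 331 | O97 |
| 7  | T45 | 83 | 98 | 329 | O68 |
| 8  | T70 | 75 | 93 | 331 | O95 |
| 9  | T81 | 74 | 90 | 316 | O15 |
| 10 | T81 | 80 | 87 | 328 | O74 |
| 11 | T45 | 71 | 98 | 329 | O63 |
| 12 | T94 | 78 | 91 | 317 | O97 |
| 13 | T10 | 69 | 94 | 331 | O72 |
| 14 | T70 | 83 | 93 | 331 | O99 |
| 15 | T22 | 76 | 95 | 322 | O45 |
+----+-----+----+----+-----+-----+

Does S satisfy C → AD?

No

C=93: rows 1, 5, 8, 14 → {A,D} = (T70, 331), (T70, 331), (T70, 331), (T70, 331) ✓
C=90: rows 2, 9 → {A,D} takes values {(T45, 321), (T81, 316)} — violation
C=96: row 3 → {A,D} = (T68, 330) ✓
C=91: rows 4, 12 → {A,D} = (T94, 317), (T94, 317) ✓
C=94: rows 6, 13 → {A,D} = (T10, 331), (T10, 331) ✓
C=98: rows 7, 11 → {A,D} = (T45, 329), (T45, 329) ✓
C=87: row 10 → {A,D} = (T81, 328) ✓
C=95: row 15 → {A,D} = (T22, 322) ✓
Two rows agree on C but differ on AD, so C → AD does not hold.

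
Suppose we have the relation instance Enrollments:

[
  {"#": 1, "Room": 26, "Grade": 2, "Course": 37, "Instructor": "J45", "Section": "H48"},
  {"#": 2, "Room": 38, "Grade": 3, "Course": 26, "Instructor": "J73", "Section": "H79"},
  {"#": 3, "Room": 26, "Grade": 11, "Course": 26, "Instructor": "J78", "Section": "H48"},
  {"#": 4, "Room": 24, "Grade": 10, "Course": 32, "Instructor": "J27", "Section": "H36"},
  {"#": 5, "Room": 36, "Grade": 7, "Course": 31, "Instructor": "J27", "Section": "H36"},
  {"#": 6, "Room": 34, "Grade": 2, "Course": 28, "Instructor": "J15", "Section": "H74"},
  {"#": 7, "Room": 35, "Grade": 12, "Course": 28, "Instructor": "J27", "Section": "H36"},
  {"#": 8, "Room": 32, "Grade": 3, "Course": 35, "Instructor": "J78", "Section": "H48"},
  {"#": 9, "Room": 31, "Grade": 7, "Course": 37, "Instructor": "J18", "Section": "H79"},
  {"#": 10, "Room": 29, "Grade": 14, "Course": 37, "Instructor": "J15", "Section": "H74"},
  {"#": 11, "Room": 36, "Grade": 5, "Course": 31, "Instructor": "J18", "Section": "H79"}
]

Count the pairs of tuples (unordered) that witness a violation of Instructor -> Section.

0

Instructor=J78: all 2 rows agree on Section — 0 pairs.
Instructor=J27: all 3 rows agree on Section — 0 pairs.
Instructor=J15: all 2 rows agree on Section — 0 pairs.
Instructor=J18: all 2 rows agree on Section — 0 pairs.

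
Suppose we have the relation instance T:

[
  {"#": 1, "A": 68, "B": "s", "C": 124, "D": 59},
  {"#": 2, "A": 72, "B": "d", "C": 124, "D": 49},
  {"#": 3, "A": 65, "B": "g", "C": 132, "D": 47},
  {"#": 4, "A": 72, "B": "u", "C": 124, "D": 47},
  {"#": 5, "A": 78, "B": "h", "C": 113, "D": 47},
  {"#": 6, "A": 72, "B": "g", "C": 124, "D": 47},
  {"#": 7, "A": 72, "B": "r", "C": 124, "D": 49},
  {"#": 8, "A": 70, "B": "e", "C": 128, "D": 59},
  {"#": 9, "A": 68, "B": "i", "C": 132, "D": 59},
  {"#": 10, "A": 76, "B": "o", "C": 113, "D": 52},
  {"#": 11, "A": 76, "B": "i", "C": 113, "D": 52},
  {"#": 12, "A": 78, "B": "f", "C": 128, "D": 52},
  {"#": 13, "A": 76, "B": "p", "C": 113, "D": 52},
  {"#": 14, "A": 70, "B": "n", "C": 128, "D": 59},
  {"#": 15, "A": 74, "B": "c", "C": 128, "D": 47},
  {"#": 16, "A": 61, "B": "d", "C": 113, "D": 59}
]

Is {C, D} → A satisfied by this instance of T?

Yes

(C=124, D=59): row 1 → A = 68 ✓
(C=124, D=49): rows 2, 7 → A = 72, 72 ✓
(C=132, D=47): row 3 → A = 65 ✓
(C=124, D=47): rows 4, 6 → A = 72, 72 ✓
(C=113, D=47): row 5 → A = 78 ✓
(C=128, D=59): rows 8, 14 → A = 70, 70 ✓
(C=132, D=59): row 9 → A = 68 ✓
(C=113, D=52): rows 10, 11, 13 → A = 76, 76, 76 ✓
(C=128, D=52): row 12 → A = 78 ✓
(C=128, D=47): row 15 → A = 74 ✓
(C=113, D=59): row 16 → A = 61 ✓
Every {C, D} value is associated with a single A value, so {C, D} → A holds.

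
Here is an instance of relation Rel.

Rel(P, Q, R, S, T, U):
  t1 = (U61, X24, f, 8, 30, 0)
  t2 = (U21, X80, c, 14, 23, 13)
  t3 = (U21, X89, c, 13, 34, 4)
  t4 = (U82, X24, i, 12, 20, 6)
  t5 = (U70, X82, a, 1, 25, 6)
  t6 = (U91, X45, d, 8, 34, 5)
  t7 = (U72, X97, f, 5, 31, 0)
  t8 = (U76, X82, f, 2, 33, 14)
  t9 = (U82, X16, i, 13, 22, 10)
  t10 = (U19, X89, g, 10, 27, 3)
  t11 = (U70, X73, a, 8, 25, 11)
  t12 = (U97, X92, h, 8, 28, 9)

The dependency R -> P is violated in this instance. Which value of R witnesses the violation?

R=f: rows 1, 7, 8 → P takes values {U61, U72, U76} — violation
R=c: rows 2, 3 → P = U21, U21 ✓
R=i: rows 4, 9 → P = U82, U82 ✓
R=a: rows 5, 11 → P = U70, U70 ✓
R=d: row 6 → P = U91 ✓
R=g: row 10 → P = U19 ✓
R=h: row 12 → P = U97 ✓
The only R value with inconsistent P is R=f.

f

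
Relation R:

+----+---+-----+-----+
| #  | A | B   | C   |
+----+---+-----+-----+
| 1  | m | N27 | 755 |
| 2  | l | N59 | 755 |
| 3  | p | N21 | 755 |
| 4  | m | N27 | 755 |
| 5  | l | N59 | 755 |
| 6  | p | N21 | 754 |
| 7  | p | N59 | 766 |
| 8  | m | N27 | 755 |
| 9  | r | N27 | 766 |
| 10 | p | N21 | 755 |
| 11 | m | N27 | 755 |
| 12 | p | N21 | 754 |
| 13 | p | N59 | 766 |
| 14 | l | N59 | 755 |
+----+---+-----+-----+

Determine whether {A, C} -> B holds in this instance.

Yes

(A=m, C=755): rows 1, 4, 8, 11 → B = N27, N27, N27, N27 ✓
(A=l, C=755): rows 2, 5, 14 → B = N59, N59, N59 ✓
(A=p, C=755): rows 3, 10 → B = N21, N21 ✓
(A=p, C=754): rows 6, 12 → B = N21, N21 ✓
(A=p, C=766): rows 7, 13 → B = N59, N59 ✓
(A=r, C=766): row 9 → B = N27 ✓
Every {A, C} value is associated with a single B value, so {A, C} -> B holds.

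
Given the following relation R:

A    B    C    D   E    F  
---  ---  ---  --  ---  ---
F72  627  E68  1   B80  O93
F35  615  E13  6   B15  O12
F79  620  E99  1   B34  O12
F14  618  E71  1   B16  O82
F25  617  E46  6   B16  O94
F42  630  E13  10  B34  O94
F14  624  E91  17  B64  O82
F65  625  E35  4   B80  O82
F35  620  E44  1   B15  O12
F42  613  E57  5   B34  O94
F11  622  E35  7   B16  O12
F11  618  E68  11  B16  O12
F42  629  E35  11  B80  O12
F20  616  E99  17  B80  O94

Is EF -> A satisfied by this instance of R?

(E=B80, F=O93): 1 row → A = F72 ✓
(E=B15, F=O12): 2 rows → A = F35, F35 ✓
(E=B34, F=O12): 1 row → A = F79 ✓
(E=B16, F=O82): 1 row → A = F14 ✓
(E=B16, F=O94): 1 row → A = F25 ✓
(E=B34, F=O94): 2 rows → A = F42, F42 ✓
(E=B64, F=O82): 1 row → A = F14 ✓
(E=B80, F=O82): 1 row → A = F65 ✓
(E=B16, F=O12): 2 rows → A = F11, F11 ✓
(E=B80, F=O12): 1 row → A = F42 ✓
(E=B80, F=O94): 1 row → A = F20 ✓
Every EF value is associated with a single A value, so EF -> A holds.

Yes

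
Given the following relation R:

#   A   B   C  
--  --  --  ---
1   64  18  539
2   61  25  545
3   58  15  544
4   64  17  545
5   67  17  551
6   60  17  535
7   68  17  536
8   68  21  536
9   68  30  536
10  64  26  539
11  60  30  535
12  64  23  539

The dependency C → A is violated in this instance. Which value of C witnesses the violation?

C=539: rows 1, 10, 12 → A = 64, 64, 64 ✓
C=545: rows 2, 4 → A takes values {61, 64} — violation
C=544: row 3 → A = 58 ✓
C=551: row 5 → A = 67 ✓
C=535: rows 6, 11 → A = 60, 60 ✓
C=536: rows 7, 8, 9 → A = 68, 68, 68 ✓
The only C value with inconsistent A is C=545.

545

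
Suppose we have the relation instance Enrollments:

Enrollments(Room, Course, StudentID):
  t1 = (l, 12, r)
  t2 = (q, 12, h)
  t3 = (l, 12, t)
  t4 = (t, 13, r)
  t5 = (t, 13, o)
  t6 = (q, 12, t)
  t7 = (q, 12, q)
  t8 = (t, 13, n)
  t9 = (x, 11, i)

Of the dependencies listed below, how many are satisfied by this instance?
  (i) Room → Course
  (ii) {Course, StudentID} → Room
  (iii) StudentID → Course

1

(i) Room → Course: every LHS value maps to a single RHS value — holds.
(ii) {Course, StudentID} → Room: (Course=12, StudentID=t): rows 3, 6 → Room takes values {l, q} — violation — fails.
(iii) StudentID → Course: StudentID=r: rows 1, 4 → Course takes values {12, 13} — violation — fails.
1 of the 3 dependencies holds.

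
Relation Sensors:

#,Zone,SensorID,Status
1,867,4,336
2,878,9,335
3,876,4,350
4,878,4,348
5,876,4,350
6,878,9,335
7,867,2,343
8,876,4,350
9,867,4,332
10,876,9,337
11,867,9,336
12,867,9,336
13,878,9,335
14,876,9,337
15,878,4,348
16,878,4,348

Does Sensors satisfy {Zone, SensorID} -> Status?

No

(Zone=867, SensorID=4): rows 1, 9 → Status takes values {336, 332} — violation
(Zone=878, SensorID=9): rows 2, 6, 13 → Status = 335, 335, 335 ✓
(Zone=876, SensorID=4): rows 3, 5, 8 → Status = 350, 350, 350 ✓
(Zone=878, SensorID=4): rows 4, 15, 16 → Status = 348, 348, 348 ✓
(Zone=867, SensorID=2): row 7 → Status = 343 ✓
(Zone=876, SensorID=9): rows 10, 14 → Status = 337, 337 ✓
(Zone=867, SensorID=9): rows 11, 12 → Status = 336, 336 ✓
Two rows agree on {Zone, SensorID} but differ on Status, so {Zone, SensorID} -> Status does not hold.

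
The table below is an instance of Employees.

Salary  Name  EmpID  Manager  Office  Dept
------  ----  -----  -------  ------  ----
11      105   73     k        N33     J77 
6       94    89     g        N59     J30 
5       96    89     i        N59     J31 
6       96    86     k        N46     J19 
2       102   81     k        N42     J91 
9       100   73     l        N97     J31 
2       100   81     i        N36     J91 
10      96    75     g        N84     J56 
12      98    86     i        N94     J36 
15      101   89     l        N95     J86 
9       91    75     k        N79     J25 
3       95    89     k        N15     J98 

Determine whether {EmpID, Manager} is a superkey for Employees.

All 12 rows have distinct {EmpID, Manager} values, so {EmpID, Manager} → (all attributes) holds and {EmpID, Manager} is a superkey.

Yes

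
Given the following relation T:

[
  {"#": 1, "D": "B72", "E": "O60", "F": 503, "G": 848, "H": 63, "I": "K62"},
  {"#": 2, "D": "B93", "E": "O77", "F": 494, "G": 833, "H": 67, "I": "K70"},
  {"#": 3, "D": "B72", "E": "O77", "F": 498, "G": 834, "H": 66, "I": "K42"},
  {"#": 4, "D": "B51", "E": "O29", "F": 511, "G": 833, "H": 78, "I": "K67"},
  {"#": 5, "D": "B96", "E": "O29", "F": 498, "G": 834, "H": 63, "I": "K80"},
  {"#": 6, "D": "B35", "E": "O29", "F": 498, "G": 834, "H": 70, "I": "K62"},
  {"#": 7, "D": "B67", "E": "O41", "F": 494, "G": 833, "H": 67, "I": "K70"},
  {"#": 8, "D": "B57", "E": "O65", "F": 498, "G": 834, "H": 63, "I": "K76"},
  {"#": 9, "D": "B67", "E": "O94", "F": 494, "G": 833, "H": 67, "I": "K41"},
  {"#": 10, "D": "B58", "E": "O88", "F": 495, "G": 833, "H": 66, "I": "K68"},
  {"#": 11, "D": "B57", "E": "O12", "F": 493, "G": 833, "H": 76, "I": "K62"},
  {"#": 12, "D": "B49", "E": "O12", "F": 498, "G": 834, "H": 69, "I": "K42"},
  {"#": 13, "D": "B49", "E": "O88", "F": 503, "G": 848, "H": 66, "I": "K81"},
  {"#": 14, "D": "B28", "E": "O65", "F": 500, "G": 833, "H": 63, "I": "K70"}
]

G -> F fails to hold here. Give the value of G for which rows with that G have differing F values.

G=848: rows 1, 13 → F = 503, 503 ✓
G=833: rows 2, 4, 7, 9, 10, 11, 14 → F takes values {494, 511, 495, 493, 500} — violation
G=834: rows 3, 5, 6, 8, 12 → F = 498, 498, 498, 498, 498 ✓
The only G value with inconsistent F is G=833.

833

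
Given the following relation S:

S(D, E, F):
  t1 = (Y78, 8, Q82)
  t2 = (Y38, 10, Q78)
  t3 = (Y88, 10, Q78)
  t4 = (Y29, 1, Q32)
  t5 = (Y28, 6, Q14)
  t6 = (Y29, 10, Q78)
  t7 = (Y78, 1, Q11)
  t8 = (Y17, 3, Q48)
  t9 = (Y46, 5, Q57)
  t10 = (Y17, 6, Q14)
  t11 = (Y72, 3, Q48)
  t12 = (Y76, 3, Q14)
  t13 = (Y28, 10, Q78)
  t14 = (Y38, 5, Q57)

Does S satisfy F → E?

No

F=Q82: row 1 → E = 8 ✓
F=Q78: rows 2, 3, 6, 13 → E = 10, 10, 10, 10 ✓
F=Q32: row 4 → E = 1 ✓
F=Q14: rows 5, 10, 12 → E takes values {6, 3} — violation
F=Q11: row 7 → E = 1 ✓
F=Q48: rows 8, 11 → E = 3, 3 ✓
F=Q57: rows 9, 14 → E = 5, 5 ✓
Two rows agree on F but differ on E, so F → E does not hold.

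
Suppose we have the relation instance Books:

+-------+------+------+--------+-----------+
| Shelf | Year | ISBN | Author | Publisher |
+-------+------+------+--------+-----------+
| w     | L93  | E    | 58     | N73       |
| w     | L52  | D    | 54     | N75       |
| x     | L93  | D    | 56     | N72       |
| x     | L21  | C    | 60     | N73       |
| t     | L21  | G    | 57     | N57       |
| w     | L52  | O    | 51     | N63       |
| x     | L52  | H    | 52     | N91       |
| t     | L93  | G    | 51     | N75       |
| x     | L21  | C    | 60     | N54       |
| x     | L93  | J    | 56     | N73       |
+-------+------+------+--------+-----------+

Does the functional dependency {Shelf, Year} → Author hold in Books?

(Shelf=w, Year=L93): 1 row → Author = 58 ✓
(Shelf=w, Year=L52): 2 rows → Author takes values {54, 51} — violation
(Shelf=x, Year=L93): 2 rows → Author = 56, 56 ✓
(Shelf=x, Year=L21): 2 rows → Author = 60, 60 ✓
(Shelf=t, Year=L21): 1 row → Author = 57 ✓
(Shelf=x, Year=L52): 1 row → Author = 52 ✓
(Shelf=t, Year=L93): 1 row → Author = 51 ✓
Two rows agree on {Shelf, Year} but differ on Author, so {Shelf, Year} → Author does not hold.

No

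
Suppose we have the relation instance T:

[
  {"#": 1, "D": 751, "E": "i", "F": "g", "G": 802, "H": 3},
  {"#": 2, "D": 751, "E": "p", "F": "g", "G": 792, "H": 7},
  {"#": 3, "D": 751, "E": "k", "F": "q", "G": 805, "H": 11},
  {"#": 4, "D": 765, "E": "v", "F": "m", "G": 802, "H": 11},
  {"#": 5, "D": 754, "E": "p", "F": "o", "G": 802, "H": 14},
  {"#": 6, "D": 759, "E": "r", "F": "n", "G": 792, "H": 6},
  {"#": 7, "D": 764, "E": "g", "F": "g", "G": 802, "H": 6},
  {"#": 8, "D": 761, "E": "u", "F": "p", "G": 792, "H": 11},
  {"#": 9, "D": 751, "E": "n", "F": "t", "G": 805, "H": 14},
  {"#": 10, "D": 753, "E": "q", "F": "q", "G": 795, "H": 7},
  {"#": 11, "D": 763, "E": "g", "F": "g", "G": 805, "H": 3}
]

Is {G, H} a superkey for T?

Yes

All 11 rows have distinct {G, H} values, so {G, H} → (all attributes) holds and {G, H} is a superkey.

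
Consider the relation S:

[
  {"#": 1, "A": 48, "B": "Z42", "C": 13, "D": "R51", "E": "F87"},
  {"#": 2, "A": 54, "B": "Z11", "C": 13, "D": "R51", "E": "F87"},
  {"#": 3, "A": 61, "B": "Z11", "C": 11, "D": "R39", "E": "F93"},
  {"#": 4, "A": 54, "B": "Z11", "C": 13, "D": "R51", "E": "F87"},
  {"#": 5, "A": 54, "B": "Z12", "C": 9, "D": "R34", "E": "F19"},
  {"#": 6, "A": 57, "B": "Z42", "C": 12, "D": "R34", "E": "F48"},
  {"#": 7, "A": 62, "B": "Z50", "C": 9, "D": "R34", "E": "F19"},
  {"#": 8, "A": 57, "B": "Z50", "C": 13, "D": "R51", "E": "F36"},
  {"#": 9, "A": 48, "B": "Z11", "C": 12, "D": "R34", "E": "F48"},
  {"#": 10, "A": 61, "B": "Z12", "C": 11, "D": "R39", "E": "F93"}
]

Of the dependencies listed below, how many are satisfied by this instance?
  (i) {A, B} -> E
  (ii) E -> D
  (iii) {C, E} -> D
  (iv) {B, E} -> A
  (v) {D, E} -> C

5

(i) {A, B} -> E: every LHS value maps to a single RHS value — holds.
(ii) E -> D: every LHS value maps to a single RHS value — holds.
(iii) {C, E} -> D: every LHS value maps to a single RHS value — holds.
(iv) {B, E} -> A: every LHS value maps to a single RHS value — holds.
(v) {D, E} -> C: every LHS value maps to a single RHS value — holds.
5 of the 5 dependencies hold.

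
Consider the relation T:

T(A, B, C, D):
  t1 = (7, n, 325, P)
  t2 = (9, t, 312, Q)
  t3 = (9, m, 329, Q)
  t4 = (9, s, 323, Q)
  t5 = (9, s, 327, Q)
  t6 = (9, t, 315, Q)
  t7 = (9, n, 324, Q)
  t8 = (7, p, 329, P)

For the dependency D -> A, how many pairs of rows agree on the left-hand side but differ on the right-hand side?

0

D=P: all 2 rows agree on A — 0 pairs.
D=Q: all 6 rows agree on A — 0 pairs.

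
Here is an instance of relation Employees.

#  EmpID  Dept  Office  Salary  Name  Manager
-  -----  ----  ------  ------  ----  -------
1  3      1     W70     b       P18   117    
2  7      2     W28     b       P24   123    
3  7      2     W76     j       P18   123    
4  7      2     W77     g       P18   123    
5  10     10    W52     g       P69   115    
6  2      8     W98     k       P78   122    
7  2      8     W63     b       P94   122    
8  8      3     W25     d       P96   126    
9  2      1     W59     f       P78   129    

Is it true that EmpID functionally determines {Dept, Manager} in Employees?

No

EmpID=3: row 1 → {Dept,Manager} = (1, 117) ✓
EmpID=7: rows 2, 3, 4 → {Dept,Manager} = (2, 123), (2, 123), (2, 123) ✓
EmpID=10: row 5 → {Dept,Manager} = (10, 115) ✓
EmpID=2: rows 6, 7, 9 → {Dept,Manager} takes values {(8, 122), (1, 129)} — violation
EmpID=8: row 8 → {Dept,Manager} = (3, 126) ✓
Two rows agree on EmpID but differ on {Dept, Manager}, so EmpID -> {Dept, Manager} does not hold.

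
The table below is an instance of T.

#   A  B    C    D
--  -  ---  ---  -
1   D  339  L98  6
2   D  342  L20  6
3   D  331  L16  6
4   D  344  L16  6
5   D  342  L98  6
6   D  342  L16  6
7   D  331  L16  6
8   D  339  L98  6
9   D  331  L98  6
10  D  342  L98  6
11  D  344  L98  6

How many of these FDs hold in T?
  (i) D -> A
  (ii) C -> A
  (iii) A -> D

(i) D -> A: every LHS value maps to a single RHS value — holds.
(ii) C -> A: every LHS value maps to a single RHS value — holds.
(iii) A -> D: every LHS value maps to a single RHS value — holds.
3 of the 3 dependencies hold.

3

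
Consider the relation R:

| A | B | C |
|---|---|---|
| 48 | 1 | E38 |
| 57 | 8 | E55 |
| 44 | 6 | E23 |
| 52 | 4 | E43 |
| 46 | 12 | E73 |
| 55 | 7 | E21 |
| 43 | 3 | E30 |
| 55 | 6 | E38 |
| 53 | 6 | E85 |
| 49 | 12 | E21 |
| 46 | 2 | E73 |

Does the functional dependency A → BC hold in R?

No

A=48: 1 row → {B,C} = (1, E38) ✓
A=57: 1 row → {B,C} = (8, E55) ✓
A=44: 1 row → {B,C} = (6, E23) ✓
A=52: 1 row → {B,C} = (4, E43) ✓
A=46: 2 rows → {B,C} takes values {(12, E73), (2, E73)} — violation
A=55: 2 rows → {B,C} takes values {(7, E21), (6, E38)} — violation
A=43: 1 row → {B,C} = (3, E30) ✓
A=53: 1 row → {B,C} = (6, E85) ✓
A=49: 1 row → {B,C} = (12, E21) ✓
Two rows agree on A but differ on BC, so A → BC does not hold.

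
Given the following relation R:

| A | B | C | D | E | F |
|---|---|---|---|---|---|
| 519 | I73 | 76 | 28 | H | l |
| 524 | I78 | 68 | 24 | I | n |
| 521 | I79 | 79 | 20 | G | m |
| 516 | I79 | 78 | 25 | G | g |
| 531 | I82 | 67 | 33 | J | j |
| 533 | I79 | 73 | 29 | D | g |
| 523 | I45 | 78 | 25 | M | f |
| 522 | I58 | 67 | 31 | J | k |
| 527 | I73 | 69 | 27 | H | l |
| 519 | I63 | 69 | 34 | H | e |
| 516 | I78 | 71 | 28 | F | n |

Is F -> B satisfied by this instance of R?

F=l: 2 rows → B = I73, I73 ✓
F=n: 2 rows → B = I78, I78 ✓
F=m: 1 row → B = I79 ✓
F=g: 2 rows → B = I79, I79 ✓
F=j: 1 row → B = I82 ✓
F=f: 1 row → B = I45 ✓
F=k: 1 row → B = I58 ✓
F=e: 1 row → B = I63 ✓
Every F value is associated with a single B value, so F -> B holds.

Yes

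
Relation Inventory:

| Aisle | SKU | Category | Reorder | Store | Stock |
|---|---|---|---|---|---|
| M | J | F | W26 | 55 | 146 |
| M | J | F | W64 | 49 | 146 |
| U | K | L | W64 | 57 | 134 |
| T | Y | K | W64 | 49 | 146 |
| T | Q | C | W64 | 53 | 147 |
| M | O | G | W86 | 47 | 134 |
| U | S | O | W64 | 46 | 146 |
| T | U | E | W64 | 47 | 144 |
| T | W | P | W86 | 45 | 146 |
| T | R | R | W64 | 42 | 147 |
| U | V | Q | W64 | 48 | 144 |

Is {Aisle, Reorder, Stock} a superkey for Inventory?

Two distinct rows share (Aisle=T, Reorder=W64, Stock=147), so {Aisle, Reorder, Stock} does not determine every attribute — not a superkey.

No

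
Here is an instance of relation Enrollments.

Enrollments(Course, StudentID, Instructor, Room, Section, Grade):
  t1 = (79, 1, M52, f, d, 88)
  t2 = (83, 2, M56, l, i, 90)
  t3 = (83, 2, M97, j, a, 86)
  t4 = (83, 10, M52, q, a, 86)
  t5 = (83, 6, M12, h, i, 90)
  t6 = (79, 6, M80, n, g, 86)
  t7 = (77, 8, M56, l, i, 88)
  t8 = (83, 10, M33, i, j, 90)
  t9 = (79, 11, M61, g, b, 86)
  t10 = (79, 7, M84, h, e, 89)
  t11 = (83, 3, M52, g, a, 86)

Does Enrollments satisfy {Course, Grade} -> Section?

(Course=79, Grade=88): row 1 → Section = d ✓
(Course=83, Grade=90): rows 2, 5, 8 → Section takes values {i, j} — violation
(Course=83, Grade=86): rows 3, 4, 11 → Section = a, a, a ✓
(Course=79, Grade=86): rows 6, 9 → Section takes values {g, b} — violation
(Course=77, Grade=88): row 7 → Section = i ✓
(Course=79, Grade=89): row 10 → Section = e ✓
Two rows agree on {Course, Grade} but differ on Section, so {Course, Grade} -> Section does not hold.

No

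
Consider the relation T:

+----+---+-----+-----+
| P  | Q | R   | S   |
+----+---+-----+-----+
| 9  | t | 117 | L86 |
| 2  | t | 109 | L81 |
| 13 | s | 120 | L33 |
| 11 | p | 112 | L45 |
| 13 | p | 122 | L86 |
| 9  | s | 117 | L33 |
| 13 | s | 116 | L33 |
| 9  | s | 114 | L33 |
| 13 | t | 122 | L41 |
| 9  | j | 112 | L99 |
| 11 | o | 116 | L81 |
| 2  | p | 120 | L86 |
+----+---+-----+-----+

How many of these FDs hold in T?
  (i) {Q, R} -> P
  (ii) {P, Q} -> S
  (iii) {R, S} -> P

3

(i) {Q, R} -> P: every LHS value maps to a single RHS value — holds.
(ii) {P, Q} -> S: every LHS value maps to a single RHS value — holds.
(iii) {R, S} -> P: every LHS value maps to a single RHS value — holds.
3 of the 3 dependencies hold.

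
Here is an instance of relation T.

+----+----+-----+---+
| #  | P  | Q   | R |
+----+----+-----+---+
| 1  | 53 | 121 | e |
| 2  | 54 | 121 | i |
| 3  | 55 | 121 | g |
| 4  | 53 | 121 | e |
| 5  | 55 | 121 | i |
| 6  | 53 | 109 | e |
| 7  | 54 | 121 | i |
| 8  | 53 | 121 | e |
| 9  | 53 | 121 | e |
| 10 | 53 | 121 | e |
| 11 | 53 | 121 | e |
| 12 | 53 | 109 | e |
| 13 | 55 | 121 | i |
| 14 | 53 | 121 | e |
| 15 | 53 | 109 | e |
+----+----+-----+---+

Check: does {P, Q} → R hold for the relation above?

(P=53, Q=121): rows 1, 4, 8, 9, 10, 11, 14 → R = e, e, e, e, e, e, e ✓
(P=54, Q=121): rows 2, 7 → R = i, i ✓
(P=55, Q=121): rows 3, 5, 13 → R takes values {g, i} — violation
(P=53, Q=109): rows 6, 12, 15 → R = e, e, e ✓
Two rows agree on {P, Q} but differ on R, so {P, Q} → R does not hold.

No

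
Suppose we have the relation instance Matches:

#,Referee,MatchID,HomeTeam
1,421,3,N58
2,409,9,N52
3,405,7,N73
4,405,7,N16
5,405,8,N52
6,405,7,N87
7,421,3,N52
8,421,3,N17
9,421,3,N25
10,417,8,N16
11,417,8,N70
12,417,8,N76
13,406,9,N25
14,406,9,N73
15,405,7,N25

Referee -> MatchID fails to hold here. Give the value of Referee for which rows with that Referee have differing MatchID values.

Referee=421: rows 1, 7, 8, 9 → MatchID = 3, 3, 3, 3 ✓
Referee=409: row 2 → MatchID = 9 ✓
Referee=405: rows 3, 4, 5, 6, 15 → MatchID takes values {7, 8} — violation
Referee=417: rows 10, 11, 12 → MatchID = 8, 8, 8 ✓
Referee=406: rows 13, 14 → MatchID = 9, 9 ✓
The only Referee value with inconsistent MatchID is Referee=405.

405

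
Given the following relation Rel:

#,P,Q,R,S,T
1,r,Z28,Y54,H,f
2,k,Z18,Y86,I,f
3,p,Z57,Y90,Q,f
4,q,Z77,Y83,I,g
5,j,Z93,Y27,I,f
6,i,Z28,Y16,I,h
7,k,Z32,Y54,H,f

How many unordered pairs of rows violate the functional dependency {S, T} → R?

(S=H, T=f): all 2 rows agree on R — 0 pairs.
(S=I, T=f): violating pairs (2,5) — 1 pair.

1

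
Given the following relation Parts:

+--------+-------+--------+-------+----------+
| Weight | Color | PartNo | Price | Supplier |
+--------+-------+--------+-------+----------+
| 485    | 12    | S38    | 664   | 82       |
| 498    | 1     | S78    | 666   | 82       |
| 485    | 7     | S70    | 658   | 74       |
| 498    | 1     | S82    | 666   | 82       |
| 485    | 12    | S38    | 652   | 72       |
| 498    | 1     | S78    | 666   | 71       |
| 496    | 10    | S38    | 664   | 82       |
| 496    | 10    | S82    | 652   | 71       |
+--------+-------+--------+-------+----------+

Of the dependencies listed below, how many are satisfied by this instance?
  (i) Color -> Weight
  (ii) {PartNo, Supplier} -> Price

2

(i) Color -> Weight: every LHS value maps to a single RHS value — holds.
(ii) {PartNo, Supplier} -> Price: every LHS value maps to a single RHS value — holds.
2 of the 2 dependencies hold.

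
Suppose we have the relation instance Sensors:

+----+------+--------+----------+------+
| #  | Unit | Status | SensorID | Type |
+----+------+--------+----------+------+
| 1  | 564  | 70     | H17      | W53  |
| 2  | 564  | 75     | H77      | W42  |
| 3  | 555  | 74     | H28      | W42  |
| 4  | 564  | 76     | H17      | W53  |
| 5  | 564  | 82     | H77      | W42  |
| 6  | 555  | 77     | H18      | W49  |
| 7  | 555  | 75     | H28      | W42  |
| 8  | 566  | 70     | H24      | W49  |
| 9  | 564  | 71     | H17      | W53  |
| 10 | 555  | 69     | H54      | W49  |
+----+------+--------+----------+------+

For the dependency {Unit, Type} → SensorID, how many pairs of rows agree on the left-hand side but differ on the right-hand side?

1

(Unit=564, Type=W53): all 3 rows agree on SensorID — 0 pairs.
(Unit=564, Type=W42): all 2 rows agree on SensorID — 0 pairs.
(Unit=555, Type=W42): all 2 rows agree on SensorID — 0 pairs.
(Unit=555, Type=W49): violating pairs (6,10) — 1 pair.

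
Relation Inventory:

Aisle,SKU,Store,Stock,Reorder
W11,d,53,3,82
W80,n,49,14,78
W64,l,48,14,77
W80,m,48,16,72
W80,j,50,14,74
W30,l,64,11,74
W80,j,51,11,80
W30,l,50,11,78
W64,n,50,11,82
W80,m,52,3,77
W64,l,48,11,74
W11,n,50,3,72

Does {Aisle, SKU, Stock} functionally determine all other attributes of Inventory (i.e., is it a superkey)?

No

Two distinct rows share (Aisle=W30, SKU=l, Stock=11), so {Aisle, SKU, Stock} does not determine every attribute — not a superkey.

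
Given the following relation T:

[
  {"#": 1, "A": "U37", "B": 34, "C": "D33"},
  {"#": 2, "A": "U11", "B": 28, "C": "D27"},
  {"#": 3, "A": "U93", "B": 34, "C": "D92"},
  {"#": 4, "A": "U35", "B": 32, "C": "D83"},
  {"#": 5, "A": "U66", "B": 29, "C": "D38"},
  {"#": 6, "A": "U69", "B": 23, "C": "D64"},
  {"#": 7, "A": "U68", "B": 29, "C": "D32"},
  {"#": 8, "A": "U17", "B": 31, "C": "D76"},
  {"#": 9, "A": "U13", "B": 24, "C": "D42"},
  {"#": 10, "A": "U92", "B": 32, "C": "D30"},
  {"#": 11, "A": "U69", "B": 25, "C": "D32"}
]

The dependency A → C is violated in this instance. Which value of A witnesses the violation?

A=U37: row 1 → C = D33 ✓
A=U11: row 2 → C = D27 ✓
A=U93: row 3 → C = D92 ✓
A=U35: row 4 → C = D83 ✓
A=U66: row 5 → C = D38 ✓
A=U69: rows 6, 11 → C takes values {D64, D32} — violation
A=U68: row 7 → C = D32 ✓
A=U17: row 8 → C = D76 ✓
A=U13: row 9 → C = D42 ✓
A=U92: row 10 → C = D30 ✓
The only A value with inconsistent C is A=U69.

U69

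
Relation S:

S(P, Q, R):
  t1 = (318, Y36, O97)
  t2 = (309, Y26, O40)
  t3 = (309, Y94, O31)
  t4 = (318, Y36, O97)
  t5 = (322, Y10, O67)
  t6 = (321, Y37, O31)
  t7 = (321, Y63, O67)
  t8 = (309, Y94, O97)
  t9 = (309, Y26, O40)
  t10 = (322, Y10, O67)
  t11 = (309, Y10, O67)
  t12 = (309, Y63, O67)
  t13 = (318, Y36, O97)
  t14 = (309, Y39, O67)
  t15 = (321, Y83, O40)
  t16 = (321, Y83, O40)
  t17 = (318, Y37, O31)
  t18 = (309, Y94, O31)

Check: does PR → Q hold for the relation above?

No

(P=318, R=O97): rows 1, 4, 13 → Q = Y36, Y36, Y36 ✓
(P=309, R=O40): rows 2, 9 → Q = Y26, Y26 ✓
(P=309, R=O31): rows 3, 18 → Q = Y94, Y94 ✓
(P=322, R=O67): rows 5, 10 → Q = Y10, Y10 ✓
(P=321, R=O31): row 6 → Q = Y37 ✓
(P=321, R=O67): row 7 → Q = Y63 ✓
(P=309, R=O97): row 8 → Q = Y94 ✓
(P=309, R=O67): rows 11, 12, 14 → Q takes values {Y10, Y63, Y39} — violation
(P=321, R=O40): rows 15, 16 → Q = Y83, Y83 ✓
(P=318, R=O31): row 17 → Q = Y37 ✓
Two rows agree on PR but differ on Q, so PR → Q does not hold.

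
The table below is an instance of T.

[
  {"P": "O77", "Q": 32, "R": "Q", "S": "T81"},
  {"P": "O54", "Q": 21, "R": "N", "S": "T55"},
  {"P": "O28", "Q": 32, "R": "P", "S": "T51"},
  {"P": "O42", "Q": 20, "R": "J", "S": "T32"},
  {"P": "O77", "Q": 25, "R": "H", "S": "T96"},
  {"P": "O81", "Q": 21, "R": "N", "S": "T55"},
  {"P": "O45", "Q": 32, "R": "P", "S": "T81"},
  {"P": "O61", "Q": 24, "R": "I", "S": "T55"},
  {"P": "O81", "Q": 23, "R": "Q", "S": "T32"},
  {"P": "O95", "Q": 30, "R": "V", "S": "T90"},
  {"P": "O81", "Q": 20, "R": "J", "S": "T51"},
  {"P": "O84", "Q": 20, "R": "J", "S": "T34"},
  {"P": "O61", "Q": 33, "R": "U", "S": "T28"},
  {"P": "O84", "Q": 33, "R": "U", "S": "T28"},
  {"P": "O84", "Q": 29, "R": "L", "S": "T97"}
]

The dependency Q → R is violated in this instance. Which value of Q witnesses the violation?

Q=32: 3 rows → R takes values {Q, P} — violation
Q=21: 2 rows → R = N, N ✓
Q=20: 3 rows → R = J, J, J ✓
Q=25: 1 row → R = H ✓
Q=24: 1 row → R = I ✓
Q=23: 1 row → R = Q ✓
Q=30: 1 row → R = V ✓
Q=33: 2 rows → R = U, U ✓
Q=29: 1 row → R = L ✓
The only Q value with inconsistent R is Q=32.

32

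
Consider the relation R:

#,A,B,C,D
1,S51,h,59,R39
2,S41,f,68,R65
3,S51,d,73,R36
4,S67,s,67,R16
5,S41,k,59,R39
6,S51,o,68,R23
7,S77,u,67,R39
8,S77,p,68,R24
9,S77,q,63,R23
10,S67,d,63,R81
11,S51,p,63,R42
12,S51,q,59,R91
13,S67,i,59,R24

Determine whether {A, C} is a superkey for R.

No

Rows 1 and 12 have the same {A, C} value (A=S51, C=59) but are distinct tuples, so {A, C} does not determine every attribute — not a superkey.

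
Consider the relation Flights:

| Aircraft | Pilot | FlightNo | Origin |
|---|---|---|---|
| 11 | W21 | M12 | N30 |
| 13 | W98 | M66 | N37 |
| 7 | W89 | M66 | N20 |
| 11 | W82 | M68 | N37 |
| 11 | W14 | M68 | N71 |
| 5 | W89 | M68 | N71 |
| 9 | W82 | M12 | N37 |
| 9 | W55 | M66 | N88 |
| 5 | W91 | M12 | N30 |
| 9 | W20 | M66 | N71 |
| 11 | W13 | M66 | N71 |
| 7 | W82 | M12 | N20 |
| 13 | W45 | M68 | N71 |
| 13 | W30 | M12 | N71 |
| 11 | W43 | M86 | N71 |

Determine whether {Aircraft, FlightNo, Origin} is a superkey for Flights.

Yes

All 15 rows have distinct {Aircraft, FlightNo, Origin} values, so {Aircraft, FlightNo, Origin} → (all attributes) holds and {Aircraft, FlightNo, Origin} is a superkey.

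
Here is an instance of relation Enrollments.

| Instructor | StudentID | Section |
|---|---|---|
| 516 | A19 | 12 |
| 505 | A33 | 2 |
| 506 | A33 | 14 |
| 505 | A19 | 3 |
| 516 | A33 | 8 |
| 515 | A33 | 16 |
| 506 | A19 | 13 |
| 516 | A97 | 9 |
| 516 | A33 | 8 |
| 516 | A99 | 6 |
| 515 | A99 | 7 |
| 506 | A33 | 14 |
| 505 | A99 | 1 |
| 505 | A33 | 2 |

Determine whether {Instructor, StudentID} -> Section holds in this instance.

(Instructor=516, StudentID=A19): 1 row → Section = 12 ✓
(Instructor=505, StudentID=A33): 2 rows → Section = 2, 2 ✓
(Instructor=506, StudentID=A33): 2 rows → Section = 14, 14 ✓
(Instructor=505, StudentID=A19): 1 row → Section = 3 ✓
(Instructor=516, StudentID=A33): 2 rows → Section = 8, 8 ✓
(Instructor=515, StudentID=A33): 1 row → Section = 16 ✓
(Instructor=506, StudentID=A19): 1 row → Section = 13 ✓
(Instructor=516, StudentID=A97): 1 row → Section = 9 ✓
(Instructor=516, StudentID=A99): 1 row → Section = 6 ✓
(Instructor=515, StudentID=A99): 1 row → Section = 7 ✓
(Instructor=505, StudentID=A99): 1 row → Section = 1 ✓
Every {Instructor, StudentID} value is associated with a single Section value, so {Instructor, StudentID} -> Section holds.

Yes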